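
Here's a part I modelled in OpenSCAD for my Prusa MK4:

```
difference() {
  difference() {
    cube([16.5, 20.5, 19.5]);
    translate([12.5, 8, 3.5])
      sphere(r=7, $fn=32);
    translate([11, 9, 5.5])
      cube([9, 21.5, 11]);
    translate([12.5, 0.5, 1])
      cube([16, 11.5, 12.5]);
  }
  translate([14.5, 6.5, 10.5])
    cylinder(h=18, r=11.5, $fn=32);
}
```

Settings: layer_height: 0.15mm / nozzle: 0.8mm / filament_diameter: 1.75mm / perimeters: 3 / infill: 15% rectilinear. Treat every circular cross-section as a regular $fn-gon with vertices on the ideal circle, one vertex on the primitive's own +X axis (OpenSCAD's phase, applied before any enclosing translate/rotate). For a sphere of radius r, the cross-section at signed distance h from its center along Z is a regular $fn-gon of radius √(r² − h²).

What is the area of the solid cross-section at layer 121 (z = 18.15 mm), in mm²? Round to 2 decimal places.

128.94 mm²

At z = 18.15 mm: the 16.5×20.5 cube contributes its full rectangle (area 338.25 mm²); the sphere at (12.5, 8) is absent (|z−center|=14.650 > r=7); the cube at (11, 9) is absent (z outside [5.5, 16.5]); the cube at (12.5, 0.5) does not reach this height (z outside [1, 13.5]); Taking the first minus the rest: none of the subtracted shapes is present at this height, so the 16.5×20.5 cube is unchanged — area = 338.25 mm²; the r=11.5 cylinder at (14.5, 6.5) contributes a regular 32-gon of circumradius 11.5 (area = (32/2)·11.500²·sin(360°/32) = 412.81 mm²); After the difference (first − rest): starting from that combined region (338.25 mm²), the r=11.5 cylinder at (14.5, 6.5) partially overlaps it — only the 209.31 mm² overlap (of its 412.81 mm²) is removed, clipping the outline — area = 128.94 mm². Overall, the cross-section is a single solid region. Net area = 128.94 mm².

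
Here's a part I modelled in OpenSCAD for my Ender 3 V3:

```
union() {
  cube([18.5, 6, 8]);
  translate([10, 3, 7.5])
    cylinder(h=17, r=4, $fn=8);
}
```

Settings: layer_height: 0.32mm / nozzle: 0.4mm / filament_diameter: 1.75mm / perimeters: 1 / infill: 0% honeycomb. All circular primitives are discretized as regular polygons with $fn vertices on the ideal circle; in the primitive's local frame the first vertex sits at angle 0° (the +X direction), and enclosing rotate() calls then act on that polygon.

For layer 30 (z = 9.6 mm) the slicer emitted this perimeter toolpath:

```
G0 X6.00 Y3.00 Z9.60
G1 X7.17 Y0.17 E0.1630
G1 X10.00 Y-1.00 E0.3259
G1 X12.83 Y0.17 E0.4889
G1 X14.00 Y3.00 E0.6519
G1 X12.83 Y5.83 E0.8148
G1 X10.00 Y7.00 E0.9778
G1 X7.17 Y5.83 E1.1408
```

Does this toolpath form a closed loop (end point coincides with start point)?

Start point (G0): (6.00, 3.00). End point (last G1): the path does not return to the start — open.

no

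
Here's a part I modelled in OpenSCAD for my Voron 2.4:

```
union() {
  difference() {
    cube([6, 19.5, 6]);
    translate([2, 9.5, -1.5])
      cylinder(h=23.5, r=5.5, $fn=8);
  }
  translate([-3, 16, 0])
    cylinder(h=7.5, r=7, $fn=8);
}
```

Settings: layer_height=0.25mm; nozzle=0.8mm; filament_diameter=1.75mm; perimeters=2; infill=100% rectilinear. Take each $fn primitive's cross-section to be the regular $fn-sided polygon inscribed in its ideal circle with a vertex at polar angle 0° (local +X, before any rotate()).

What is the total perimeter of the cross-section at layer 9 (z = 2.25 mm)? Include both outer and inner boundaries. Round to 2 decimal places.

At z = 2.25 mm: the cube (footprint 6×19.5) is included at this height (perimeter 51.00 mm); the cylinder at (2, 9.5): section is a regular 8-gon, circumradius r=5.5 (perimeter = 2·8·5.500·sin(180°/8) = 33.68 mm); Subtracting the remaining from the first: starting from the 6×19.5 cube, the r=5.5 cylinder at (2, 9.5) partially overlaps it — only the 57.69 mm² overlap (of its 85.56 mm²) is removed, clipping the outline — boundary = 47.74 mm; the r=7 cylinder at (-3, 16) gives a regular 8-gon of circumradius 7 (constant along its height) (perimeter = 2·8·7.000·sin(180°/8) = 42.86 mm); Merging all regions: the regions partially overlap (shared area 16.53 mm²), so the edge portions inside another operand are dropped and the merged outline is re-measured after clipping — boundary = 73.62 mm. Overall, the cross-section has 2 separate islands. Total boundary length (outer) = 73.62 mm.

73.62 mm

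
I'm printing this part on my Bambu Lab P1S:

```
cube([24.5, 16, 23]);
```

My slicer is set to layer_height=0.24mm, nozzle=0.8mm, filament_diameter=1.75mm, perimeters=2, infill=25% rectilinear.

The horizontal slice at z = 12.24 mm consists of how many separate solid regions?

1

At z = 12.24 mm: the 24.5×16 cube contributes its full rectangle. The result has 1 disconnected region.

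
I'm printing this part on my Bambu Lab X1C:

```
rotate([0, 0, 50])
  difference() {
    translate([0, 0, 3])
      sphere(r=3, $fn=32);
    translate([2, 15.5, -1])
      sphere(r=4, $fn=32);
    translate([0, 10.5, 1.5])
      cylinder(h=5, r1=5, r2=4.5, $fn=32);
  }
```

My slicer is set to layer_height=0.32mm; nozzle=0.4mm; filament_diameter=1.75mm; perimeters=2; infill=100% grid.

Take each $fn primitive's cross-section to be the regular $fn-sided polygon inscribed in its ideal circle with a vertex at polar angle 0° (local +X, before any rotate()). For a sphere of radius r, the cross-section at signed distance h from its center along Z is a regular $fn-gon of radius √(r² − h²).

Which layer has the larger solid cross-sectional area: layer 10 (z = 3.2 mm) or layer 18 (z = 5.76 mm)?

layer 10 (z = 3.2 mm)

Layer 10 (z = 3.2): the r=3 sphere slices to a regular 32-gon of circumradius 2.993 (√(r²−h²) with h=0.2 from center) (area = (32/2)·2.993²·sin(360°/32) = 27.97 mm²); the sphere at (2, 15.5) is absent (|z−center|=4.200 > r=4); the cone at (0, 10.5) contributes a regular 32-gon of circumradius 4.830 (interpolated between r1=5 and r2=4.5 at t=0.340) (area = (32/2)·4.830²·sin(360°/32) = 72.82 mm²); Taking the first minus the rest: starting from the r=3 sphere (27.97 mm²), the cone at (0, 10.5) misses the remaining region (no effect) — area = 27.97 mm²; (rotated 50° about Z; rotation is an isometry so areas/perimeters/island counts are preserved). So its area = 27.97 mm². Layer 18 (z = 5.76): the sphere: section is a regular 32-gon, circumradius = √(r²−h²) = √(3²−2.76²) = 1.176 (area = (32/2)·1.176²·sin(360°/32) = 4.32 mm²); the sphere at (2, 15.5) is absent (|z−center|=6.760 > r=4); the cone at (0, 10.5) (r1=5→r2=4.5) has section circumradius 4.574 here — a regular 32-gon (area = (32/2)·4.574²·sin(360°/32) = 65.31 mm²); Taking the first minus the rest: starting from the r=3 sphere (4.32 mm²), the cone at (0, 10.5) misses the remaining region (no effect) — area = 4.32 mm²; (whole slice rotated 50° about Z — lengths, areas and connectivity unchanged). So its area = 4.32 mm². Layer 10 is larger (27.97 vs 4.32 mm²).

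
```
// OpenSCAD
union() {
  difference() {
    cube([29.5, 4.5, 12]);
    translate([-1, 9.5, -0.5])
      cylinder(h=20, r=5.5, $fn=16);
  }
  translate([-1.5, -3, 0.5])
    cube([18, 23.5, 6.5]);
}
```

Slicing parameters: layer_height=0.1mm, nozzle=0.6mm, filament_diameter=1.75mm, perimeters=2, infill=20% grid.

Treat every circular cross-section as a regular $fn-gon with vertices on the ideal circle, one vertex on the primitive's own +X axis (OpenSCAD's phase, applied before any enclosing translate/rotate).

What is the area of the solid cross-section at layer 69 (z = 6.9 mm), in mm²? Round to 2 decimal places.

At z = 6.9 mm: the 29.5×4.5 cube contributes its full rectangle (area 132.75 mm²); the cylinder at (-1, 9.5): section is a regular 16-gon, circumradius r=5.5 (area = (16/2)·5.500²·sin(360°/16) = 92.61 mm²); Taking the first minus the rest: starting from the 29.5×4.5 cube (132.75 mm²), the r=5.5 cylinder at (-1, 9.5) partially overlaps it — only the 0.22 mm² overlap (of its 92.61 mm²) is removed, clipping the outline — area = 132.53 mm²; the cube at (-1.5, -3) is present — its section is the full 18×23.5 rectangle (area 423.00 mm²); Combining (union): the regions partially overlap — summed areas 555.53 mm² minus the doubly-counted overlap 74.03 mm² gives 481.50 mm² — area = 481.50 mm². Overall, the cross-section is a single solid region. Net area = 481.50 mm².

481.50 mm²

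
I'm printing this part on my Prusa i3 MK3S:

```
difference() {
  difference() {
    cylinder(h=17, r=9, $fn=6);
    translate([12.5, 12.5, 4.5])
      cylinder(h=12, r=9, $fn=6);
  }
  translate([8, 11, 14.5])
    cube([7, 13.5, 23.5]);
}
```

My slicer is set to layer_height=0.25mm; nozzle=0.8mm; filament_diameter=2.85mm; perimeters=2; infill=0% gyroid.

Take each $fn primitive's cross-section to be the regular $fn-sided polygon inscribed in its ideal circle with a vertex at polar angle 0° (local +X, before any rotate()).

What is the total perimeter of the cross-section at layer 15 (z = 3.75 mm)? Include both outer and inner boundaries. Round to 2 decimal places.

At z = 3.75 mm: the cylinder: section is a regular 6-gon, circumradius r=9 (perimeter = 2·6·9.000·sin(180°/6) = 54.00 mm); the cylinder at (12.5, 12.5) does not reach this height (z outside [4.5, 16.5]); After the difference (first − rest): none of the subtracted shapes is present at this height, so the r=9 cylinder is unchanged — boundary = 54.00 mm; the cube at (8, 11) does not reach this height (z outside [14.5, 38]); Subtracting the remaining from the first: none of the subtracted shapes is present at this height, so that combined region is unchanged — boundary = 54.00 mm. Overall, the cross-section is a single solid region. Total boundary length (outer) = 54.00 mm.

54.00 mm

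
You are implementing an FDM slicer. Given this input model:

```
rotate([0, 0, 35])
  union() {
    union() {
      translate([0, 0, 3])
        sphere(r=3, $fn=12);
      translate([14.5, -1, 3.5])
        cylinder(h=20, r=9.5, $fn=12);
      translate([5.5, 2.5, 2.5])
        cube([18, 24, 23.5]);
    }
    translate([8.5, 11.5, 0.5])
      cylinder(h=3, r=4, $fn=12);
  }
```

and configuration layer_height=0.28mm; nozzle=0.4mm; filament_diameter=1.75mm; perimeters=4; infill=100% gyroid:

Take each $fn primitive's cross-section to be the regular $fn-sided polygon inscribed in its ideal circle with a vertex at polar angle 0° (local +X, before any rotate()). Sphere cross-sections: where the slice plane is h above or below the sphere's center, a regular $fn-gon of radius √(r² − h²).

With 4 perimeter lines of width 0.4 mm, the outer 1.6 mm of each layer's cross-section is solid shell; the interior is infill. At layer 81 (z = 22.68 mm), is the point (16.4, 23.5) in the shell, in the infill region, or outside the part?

outside

At z = 22.68 mm: the sphere is absent (|z−center|=19.680 > r=3); the r=9.5 cylinder at (14.5, -1) contributes a regular 12-gon of circumradius 9.5; the 18×24 cube at (5.5, 2.5) contributes its full rectangle; Merging all regions: the regions partially overlap (shared area 72.16 mm²), so overlapping operands fuse into one piece — 1 connected region; the cylinder at (8.5, 11.5) does not reach this height (z outside [0.5, 3.5]); Merging all regions: only that combined region is present, so the union is just that shape — 1 connected region; (whole slice rotated 35° about Z — lengths, areas and connectivity unchanged). Overall, the cross-section is a single solid region. Undo the 35° rotation: the query point maps to (26.913, 9.843) in the un-rotated model frame. The nearest boundary edge runs (23.50, 26.50)→(23.50, 2.50); distance from the point to it = 3.41 mm. The point is not inside any of the regions above, so it lies outside the cross-section (3.41 mm from the nearest boundary).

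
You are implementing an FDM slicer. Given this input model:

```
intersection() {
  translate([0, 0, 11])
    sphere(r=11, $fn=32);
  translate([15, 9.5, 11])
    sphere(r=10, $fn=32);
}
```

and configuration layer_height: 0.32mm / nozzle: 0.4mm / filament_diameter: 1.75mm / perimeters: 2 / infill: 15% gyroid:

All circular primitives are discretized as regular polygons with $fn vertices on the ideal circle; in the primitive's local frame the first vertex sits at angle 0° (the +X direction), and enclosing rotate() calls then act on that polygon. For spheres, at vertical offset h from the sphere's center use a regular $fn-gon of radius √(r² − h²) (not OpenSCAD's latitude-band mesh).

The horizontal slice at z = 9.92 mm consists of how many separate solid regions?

1

At z = 9.92 mm: the sphere: section is a regular 32-gon, circumradius = √(r²−h²) = √(11²−1.08²) = 10.947; the r=10 sphere at (15, 9.5) contributes a regular 32-gon of circumradius √(10²−1.08²) = 9.942; After intersecting: the r=10 sphere at (15, 9.5) partially overlaps the r=11 sphere; clipping to the common part keeps 22.54 mm² — 1 connected region. The result has 1 disconnected region.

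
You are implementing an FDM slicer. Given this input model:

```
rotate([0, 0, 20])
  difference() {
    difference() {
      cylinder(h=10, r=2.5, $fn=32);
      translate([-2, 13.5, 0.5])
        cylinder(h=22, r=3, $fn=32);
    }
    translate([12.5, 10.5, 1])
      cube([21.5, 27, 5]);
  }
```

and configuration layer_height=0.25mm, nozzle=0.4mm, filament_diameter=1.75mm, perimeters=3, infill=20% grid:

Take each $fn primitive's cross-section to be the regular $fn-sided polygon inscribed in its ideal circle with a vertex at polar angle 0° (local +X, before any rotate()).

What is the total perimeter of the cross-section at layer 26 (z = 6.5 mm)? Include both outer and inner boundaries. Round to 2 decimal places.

15.68 mm

At z = 6.5 mm: the r=2.5 cylinder contributes a regular 32-gon of circumradius 2.5 (perimeter = 2·32·2.500·sin(180°/32) = 15.68 mm); the r=3 cylinder at (-2, 13.5) gives a regular 32-gon of circumradius 3 (constant along its height) (perimeter = 2·32·3.000·sin(180°/32) = 18.82 mm); Taking the first minus the rest: starting from the r=2.5 cylinder, the r=3 cylinder at (-2, 13.5) misses the remaining region (no effect) — boundary = 15.68 mm; the cube at (12.5, 10.5) is absent (z outside [1, 6]); Subtracting the remaining from the first: none of the subtracted shapes is present at this height, so that combined region is unchanged — boundary = 15.68 mm; (whole slice rotated 20° about Z — lengths, areas and connectivity unchanged). Overall, the cross-section is a single solid region. Total boundary length (outer) = 15.68 mm.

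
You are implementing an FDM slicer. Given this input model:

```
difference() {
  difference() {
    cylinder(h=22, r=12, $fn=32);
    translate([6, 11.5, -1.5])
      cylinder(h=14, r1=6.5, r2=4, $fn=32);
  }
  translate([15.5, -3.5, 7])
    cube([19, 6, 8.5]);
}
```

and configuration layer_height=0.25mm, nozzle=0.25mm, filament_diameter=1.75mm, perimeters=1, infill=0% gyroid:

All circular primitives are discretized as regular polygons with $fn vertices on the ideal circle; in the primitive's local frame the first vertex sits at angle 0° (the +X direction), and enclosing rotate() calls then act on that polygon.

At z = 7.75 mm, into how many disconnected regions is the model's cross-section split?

At z = 7.75 mm: the r=12 cylinder gives a regular 32-gon of circumradius 12 (constant along its height); the cone at (6, 11.5): at t=0.661 of its height the radius interpolates to r₁+(r₂−r₁)t = 4.848, giving a regular 32-gon of that circumradius; Taking the first minus the rest: starting from the r=12 cylinder, the cone at (6, 11.5) partially overlaps it — only the 24.23 mm² overlap (of its 73.37 mm²) is removed, clipping the outline — 1 connected region; the cube at (15.5, -3.5) (footprint 19×6) is included at this height; Subtracting the remaining from the first: starting from the result so far, the 19×6 cube at (15.5, -3.5) misses the remaining region (no effect) — 1 connected region. The result has 1 disconnected region.

1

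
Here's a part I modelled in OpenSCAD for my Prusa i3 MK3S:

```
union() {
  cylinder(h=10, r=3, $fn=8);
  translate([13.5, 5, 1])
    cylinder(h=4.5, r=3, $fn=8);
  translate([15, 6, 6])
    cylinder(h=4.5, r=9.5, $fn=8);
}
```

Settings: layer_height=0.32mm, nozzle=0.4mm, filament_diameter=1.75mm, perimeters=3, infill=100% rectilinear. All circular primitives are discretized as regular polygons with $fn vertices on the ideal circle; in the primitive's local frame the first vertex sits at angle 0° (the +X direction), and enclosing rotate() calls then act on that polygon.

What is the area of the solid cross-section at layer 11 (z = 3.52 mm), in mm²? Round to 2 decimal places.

50.91 mm²

At z = 3.52 mm: the cylinder: section is a regular 8-gon, circumradius r=3 (area = (8/2)·3.000²·sin(360°/8) = 25.46 mm²); the cylinder at (13.5, 5): section is a regular 8-gon, circumradius r=3 (area = (8/2)·3.000²·sin(360°/8) = 25.46 mm²); the cylinder at (15, 6) does not reach this height (z outside [6, 10.5]); Taking the union: the 2 present regions are separate (no shared area or edge), so areas and boundary lengths simply add and each stays a separate island — area = 50.91 mm². Overall, the cross-section has 2 separate islands. Net area = 50.91 mm².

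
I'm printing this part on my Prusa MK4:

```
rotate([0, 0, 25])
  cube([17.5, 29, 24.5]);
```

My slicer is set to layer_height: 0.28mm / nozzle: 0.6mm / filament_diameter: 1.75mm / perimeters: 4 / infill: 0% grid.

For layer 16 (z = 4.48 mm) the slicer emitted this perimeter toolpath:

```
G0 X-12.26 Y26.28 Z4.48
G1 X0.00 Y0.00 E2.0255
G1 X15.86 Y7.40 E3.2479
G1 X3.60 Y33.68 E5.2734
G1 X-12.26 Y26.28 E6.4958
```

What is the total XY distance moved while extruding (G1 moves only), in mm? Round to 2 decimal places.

93.00 mm

Sum the Euclidean lengths of each G1 segment: total = 93.00 mm.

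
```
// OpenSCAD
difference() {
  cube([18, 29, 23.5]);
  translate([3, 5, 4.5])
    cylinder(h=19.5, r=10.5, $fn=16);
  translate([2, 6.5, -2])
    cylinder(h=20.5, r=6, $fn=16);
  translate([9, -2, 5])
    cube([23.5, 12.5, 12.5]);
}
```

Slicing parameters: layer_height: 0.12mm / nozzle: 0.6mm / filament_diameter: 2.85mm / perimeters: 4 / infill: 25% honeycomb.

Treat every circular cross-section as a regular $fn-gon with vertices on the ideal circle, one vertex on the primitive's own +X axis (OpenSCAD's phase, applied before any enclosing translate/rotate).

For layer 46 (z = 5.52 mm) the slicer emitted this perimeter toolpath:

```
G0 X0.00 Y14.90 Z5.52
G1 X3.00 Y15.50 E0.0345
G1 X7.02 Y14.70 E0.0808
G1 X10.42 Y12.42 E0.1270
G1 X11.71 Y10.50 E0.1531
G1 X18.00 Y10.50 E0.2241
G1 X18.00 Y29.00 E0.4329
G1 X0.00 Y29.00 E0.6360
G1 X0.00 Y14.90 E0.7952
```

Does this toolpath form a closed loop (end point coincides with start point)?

yes

Start point (G0): (0.00, 14.90). End point (last G1): the path returns to the start — closed.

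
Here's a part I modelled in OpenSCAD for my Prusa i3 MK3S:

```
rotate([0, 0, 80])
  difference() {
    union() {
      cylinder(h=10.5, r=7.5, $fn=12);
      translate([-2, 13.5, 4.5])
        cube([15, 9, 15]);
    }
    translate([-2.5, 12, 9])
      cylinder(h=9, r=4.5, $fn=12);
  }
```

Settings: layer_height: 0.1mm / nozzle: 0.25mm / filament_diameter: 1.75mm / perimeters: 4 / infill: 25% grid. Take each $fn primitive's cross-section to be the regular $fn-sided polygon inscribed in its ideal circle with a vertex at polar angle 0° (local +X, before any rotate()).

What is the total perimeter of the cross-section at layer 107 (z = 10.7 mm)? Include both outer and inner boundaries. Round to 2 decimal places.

46.45 mm

At z = 10.7 mm: the cylinder is absent (z outside [0, 10.5]); the 15×9 cube at (-2, 13.5) contributes its full rectangle (perimeter 48.00 mm); Merging all regions: only the 15×9 cube at (-2, 13.5) is present, so the union is just that shape — boundary = 48.00 mm; the cylinder at (-2.5, 12): section is a regular 12-gon, circumradius r=4.5 (perimeter = 2·12·4.500·sin(180°/12) = 27.95 mm); After the difference (first − rest): starting from the result so far, the r=4.5 cylinder at (-2.5, 12) partially overlaps it — only the 7.27 mm² overlap (of its 60.75 mm²) is removed, clipping the outline — boundary = 46.45 mm; (whole slice rotated 80° about Z — lengths, areas and connectivity unchanged). Overall, the cross-section is a single solid region. Total boundary length (outer) = 46.45 mm.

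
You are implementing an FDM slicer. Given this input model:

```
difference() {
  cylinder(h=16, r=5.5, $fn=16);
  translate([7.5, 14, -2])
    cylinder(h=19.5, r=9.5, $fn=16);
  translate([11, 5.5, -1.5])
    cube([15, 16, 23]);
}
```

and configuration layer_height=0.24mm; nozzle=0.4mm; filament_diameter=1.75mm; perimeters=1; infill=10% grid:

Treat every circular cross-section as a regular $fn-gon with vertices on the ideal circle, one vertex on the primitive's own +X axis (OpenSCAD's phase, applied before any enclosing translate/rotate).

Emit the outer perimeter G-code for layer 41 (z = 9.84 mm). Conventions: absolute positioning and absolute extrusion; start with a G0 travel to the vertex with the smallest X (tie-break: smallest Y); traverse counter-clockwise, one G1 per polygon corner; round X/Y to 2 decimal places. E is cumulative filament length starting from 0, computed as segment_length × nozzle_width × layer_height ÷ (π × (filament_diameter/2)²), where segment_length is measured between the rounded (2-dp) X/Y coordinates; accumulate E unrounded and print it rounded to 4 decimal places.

G0 X-5.50 Y0.00 Z9.84
G1 X-5.08 Y-2.10 E0.0855
G1 X-3.89 Y-3.89 E0.1713
G1 X-2.10 Y-5.08 E0.2571
G1 X0.00 Y-5.50 E0.3425
G1 X2.10 Y-5.08 E0.4280
G1 X3.89 Y-3.89 E0.5138
G1 X5.08 Y-2.10 E0.5996
G1 X5.50 Y0.00 E0.6851
G1 X5.08 Y2.10 E0.7705
G1 X3.89 Y3.89 E0.8563
G1 X2.10 Y5.08 E0.9421
G1 X0.00 Y5.50 E1.0276
G1 X-2.10 Y5.08 E1.1131
G1 X-3.89 Y3.89 E1.1989
G1 X-5.08 Y2.10 E1.2846
G1 X-5.50 Y0.00 E1.3701

At z = 9.84 mm: the r=5.5 cylinder contributes a regular 16-gon of circumradius 5.5; the r=9.5 cylinder at (7.5, 14) gives a regular 16-gon of circumradius 9.5 (constant along its height); the 15×16 cube at (11, 5.5) contributes its full rectangle; Subtracting the remaining from the first: starting from the r=5.5 cylinder, the r=9.5 cylinder at (7.5, 14) misses the remaining region (no effect); the 15×16 cube at (11, 5.5) misses the remaining region (no effect) — 1 connected region. The outline is a single polygon with 16 vertices. Extrusion per mm of travel: 0.4 × 0.24 / (π × 0.875²) = 0.039912. Accumulating E over each segment gives final E = 1.3701.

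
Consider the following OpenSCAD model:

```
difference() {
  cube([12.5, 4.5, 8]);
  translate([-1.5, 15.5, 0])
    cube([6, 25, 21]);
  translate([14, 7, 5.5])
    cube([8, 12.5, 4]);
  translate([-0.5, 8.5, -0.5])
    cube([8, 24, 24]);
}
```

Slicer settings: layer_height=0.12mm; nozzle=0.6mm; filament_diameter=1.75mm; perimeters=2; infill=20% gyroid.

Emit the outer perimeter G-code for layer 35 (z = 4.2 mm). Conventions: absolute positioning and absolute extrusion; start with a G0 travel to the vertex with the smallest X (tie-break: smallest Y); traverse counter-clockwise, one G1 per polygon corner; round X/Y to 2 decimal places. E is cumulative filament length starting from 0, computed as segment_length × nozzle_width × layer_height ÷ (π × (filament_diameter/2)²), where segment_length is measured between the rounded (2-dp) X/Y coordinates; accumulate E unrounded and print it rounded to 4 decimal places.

G0 X0.00 Y0.00 Z4.20
G1 X12.50 Y0.00 E0.3742
G1 X12.50 Y4.50 E0.5089
G1 X0.00 Y4.50 E0.8831
G1 X0.00 Y0.00 E1.0178

At z = 4.2 mm: the 12.5×4.5 cube contributes its full rectangle; the 6×25 cube at (-1.5, 15.5) contributes its full rectangle; the cube at (14, 7) is absent (z outside [5.5, 9.5]); the cube at (-0.5, 8.5) is present — its section is the full 8×24 rectangle; After the difference (first − rest): starting from the 12.5×4.5 cube, the 6×25 cube at (-1.5, 15.5) misses the remaining region (no effect); the 8×24 cube at (-0.5, 8.5) misses the remaining region (no effect) — 1 connected region. The outline is a single polygon with 4 vertices. Extrusion per mm of travel: 0.6 × 0.12 / (π × 0.875²) = 0.029934. Accumulating E over each segment gives final E = 1.0178.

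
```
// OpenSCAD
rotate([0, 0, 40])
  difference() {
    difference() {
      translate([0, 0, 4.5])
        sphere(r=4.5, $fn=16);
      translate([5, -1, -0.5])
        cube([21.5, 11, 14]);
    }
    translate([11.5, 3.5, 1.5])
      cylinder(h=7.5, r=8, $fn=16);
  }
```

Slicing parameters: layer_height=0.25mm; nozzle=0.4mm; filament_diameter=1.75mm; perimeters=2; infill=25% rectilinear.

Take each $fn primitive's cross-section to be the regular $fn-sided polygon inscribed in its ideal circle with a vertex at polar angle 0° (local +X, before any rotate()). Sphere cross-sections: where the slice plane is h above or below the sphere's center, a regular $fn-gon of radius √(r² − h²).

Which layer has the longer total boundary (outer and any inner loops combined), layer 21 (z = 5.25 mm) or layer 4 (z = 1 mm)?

Layer 21 (z = 5.25): the sphere: section is a regular 16-gon, circumradius = √(r²−h²) = √(4.5²−0.75²) = 4.437 (perimeter = 2·16·4.437·sin(180°/16) = 27.70 mm); the cube at (5, -1) (footprint 21.5×11) is included at this height (perimeter 65.00 mm); Subtracting the remaining from the first: starting from the r=4.5 sphere, the 21.5×11 cube at (5, -1) misses the remaining region (no effect) — boundary = 27.70 mm; the r=8 cylinder at (11.5, 3.5) gives a regular 16-gon of circumradius 8 (constant along its height) (perimeter = 2·16·8.000·sin(180°/16) = 49.94 mm); Taking the first minus the rest: starting from that combined region, the r=8 cylinder at (11.5, 3.5) partially overlaps it — only the 0.43 mm² overlap (of its 195.93 mm²) is removed, clipping the outline — boundary = 27.69 mm; (whole slice rotated 40° about Z — lengths, areas and connectivity unchanged). So its perimeter = 27.69 mm. Layer 4 (z = 1): the sphere: section is a regular 16-gon, circumradius = √(r²−h²) = √(4.5²−3.5²) = 2.828 (perimeter = 2·16·2.828·sin(180°/16) = 17.66 mm); the cube at (5, -1) is present — its section is the full 21.5×11 rectangle (perimeter 65.00 mm); Taking the first minus the rest: starting from the r=4.5 sphere, the 21.5×11 cube at (5, -1) misses the remaining region (no effect) — boundary = 17.66 mm; the cylinder at (11.5, 3.5) does not reach this height (z outside [1.5, 9]); After the difference (first − rest): none of the subtracted shapes is present at this height, so that combined region is unchanged — boundary = 17.66 mm; (rotated 40° about Z; rotation is an isometry so areas/perimeters/island counts are preserved). So its perimeter = 17.66 mm. Layer 21 is larger (27.69 vs 17.66 mm).

layer 21 (z = 5.25 mm)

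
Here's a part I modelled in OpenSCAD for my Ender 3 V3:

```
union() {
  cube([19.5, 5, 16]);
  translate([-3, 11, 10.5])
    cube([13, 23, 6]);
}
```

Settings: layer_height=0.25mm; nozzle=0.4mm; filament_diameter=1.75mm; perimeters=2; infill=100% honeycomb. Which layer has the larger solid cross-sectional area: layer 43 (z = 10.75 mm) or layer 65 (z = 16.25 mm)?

layer 43 (z = 10.75 mm)

Layer 43 (z = 10.75): the 19.5×5 cube contributes its full rectangle (area 97.50 mm²); the cube at (-3, 11) is present — its section is the full 13×23 rectangle (area 299.00 mm²); Taking the union: the 2 present regions are separate (no shared area or edge), so areas and boundary lengths simply add and each stays a separate island — area = 396.50 mm². So its area = 396.50 mm². Layer 65 (z = 16.25): the cube does not reach this height (z outside [0, 16]); the 13×23 cube at (-3, 11) contributes its full rectangle (area 299.00 mm²); Taking the union: only the 13×23 cube at (-3, 11) is present, so the union is just that shape — area = 299.00 mm². So its area = 299.00 mm². Layer 43 is larger (396.50 vs 299.00 mm²).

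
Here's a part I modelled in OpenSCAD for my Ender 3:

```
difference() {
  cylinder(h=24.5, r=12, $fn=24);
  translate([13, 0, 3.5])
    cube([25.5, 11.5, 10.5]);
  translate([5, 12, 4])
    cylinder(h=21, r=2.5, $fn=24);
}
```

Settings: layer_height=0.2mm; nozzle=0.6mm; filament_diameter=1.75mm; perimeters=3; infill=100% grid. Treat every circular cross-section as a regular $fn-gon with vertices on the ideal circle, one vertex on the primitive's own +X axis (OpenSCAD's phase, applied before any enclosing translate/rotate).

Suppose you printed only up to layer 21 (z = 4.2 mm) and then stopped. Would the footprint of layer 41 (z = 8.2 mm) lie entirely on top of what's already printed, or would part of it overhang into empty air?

Compare the two slices. At z = 4.2: the r=12 cylinder gives a regular 24-gon of circumradius 12 (constant along its height) (area = (24/2)·12.000²·sin(360°/24) = 447.24 mm²); the cube at (13, 0) (footprint 25.5×11.5) is included at this height (area 293.25 mm²); the cylinder at (5, 12): section is a regular 24-gon, circumradius r=2.5 (area = (24/2)·2.500²·sin(360°/24) = 19.41 mm²); After the difference (first − rest): starting from the r=12 cylinder (447.24 mm²), the 25.5×11.5 cube at (13, 0) misses the remaining region (no effect); the r=2.5 cylinder at (5, 12) partially overlaps it — only the 4.31 mm² overlap (of its 19.41 mm²) is removed, clipping the outline — area = 442.93 mm². At z = 8.2: the r=12 cylinder contributes a regular 24-gon of circumradius 12 (area = (24/2)·12.000²·sin(360°/24) = 447.24 mm²); the 25.5×11.5 cube at (13, 0) contributes its full rectangle (area 293.25 mm²); the r=2.5 cylinder at (5, 12) contributes a regular 24-gon of circumradius 2.5 (area = (24/2)·2.500²·sin(360°/24) = 19.41 mm²); Subtracting the remaining from the first: starting from the r=12 cylinder (447.24 mm²), the 25.5×11.5 cube at (13, 0) misses the remaining region (no effect); the r=2.5 cylinder at (5, 12) partially overlaps it — only the 4.31 mm² overlap (of its 19.41 mm²) is removed, clipping the outline — area = 442.93 mm². Checking containment: the cross-section at z = 8.2 is a subset of the cross-section at z = 4.2.

entirely on top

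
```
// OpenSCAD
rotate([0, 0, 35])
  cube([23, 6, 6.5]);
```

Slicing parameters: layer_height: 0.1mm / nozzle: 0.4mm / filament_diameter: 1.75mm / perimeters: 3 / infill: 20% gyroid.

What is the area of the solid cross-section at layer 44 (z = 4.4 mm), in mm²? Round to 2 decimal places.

138.00 mm²

At z = 4.4 mm: the cube (footprint 23×6) is included at this height (area 138.00 mm²); (rotated 35° about Z; rotation is an isometry so areas/perimeters/island counts are preserved). Overall, the cross-section is a single solid region. Net area = 138.00 mm².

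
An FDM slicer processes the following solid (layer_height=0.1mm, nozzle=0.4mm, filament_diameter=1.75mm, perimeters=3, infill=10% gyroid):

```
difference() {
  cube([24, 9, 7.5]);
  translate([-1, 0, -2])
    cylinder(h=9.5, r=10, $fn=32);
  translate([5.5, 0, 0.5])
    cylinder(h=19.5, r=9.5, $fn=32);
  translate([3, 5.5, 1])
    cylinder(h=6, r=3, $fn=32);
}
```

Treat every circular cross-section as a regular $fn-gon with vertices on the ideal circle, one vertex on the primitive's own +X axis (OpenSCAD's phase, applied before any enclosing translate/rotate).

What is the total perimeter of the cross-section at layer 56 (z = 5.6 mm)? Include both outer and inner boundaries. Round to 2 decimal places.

At z = 5.6 mm: the cube is present — its section is the full 24×9 rectangle (perimeter 66.00 mm); the r=10 cylinder at (-1, 0) gives a regular 32-gon of circumradius 10 (constant along its height) (perimeter = 2·32·10.000·sin(180°/32) = 62.73 mm); the cylinder at (5.5, 0): section is a regular 32-gon, circumradius r=9.5 (perimeter = 2·32·9.500·sin(180°/32) = 59.59 mm); the r=3 cylinder at (3, 5.5) gives a regular 32-gon of circumradius 3 (constant along its height) (perimeter = 2·32·3.000·sin(180°/32) = 18.82 mm); Subtracting the remaining from the first: starting from the 24×9 cube, the r=10 cylinder at (-1, 0) partially overlaps it — only the 66.24 mm² overlap (of its 312.14 mm²) is removed, clipping the outline; the r=9.5 cylinder at (5.5, 0) partially overlaps it — only the 52.77 mm² overlap (of its 281.71 mm²) is removed, clipping the outline; the r=3 cylinder at (3, 5.5) misses the remaining region (no effect) — boundary = 45.54 mm. Overall, the cross-section is a single solid region. Total boundary length (outer) = 45.54 mm.

45.54 mm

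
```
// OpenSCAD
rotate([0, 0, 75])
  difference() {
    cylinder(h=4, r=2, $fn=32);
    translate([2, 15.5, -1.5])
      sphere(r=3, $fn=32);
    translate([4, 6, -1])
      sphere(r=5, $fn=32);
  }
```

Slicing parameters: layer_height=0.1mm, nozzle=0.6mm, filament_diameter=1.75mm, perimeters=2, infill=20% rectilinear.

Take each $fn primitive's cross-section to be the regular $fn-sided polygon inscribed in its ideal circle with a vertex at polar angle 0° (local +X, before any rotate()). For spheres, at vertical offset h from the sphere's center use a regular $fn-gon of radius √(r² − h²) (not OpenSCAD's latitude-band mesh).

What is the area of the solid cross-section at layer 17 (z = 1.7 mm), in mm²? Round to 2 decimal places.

12.49 mm²

At z = 1.7 mm: the r=2 cylinder gives a regular 32-gon of circumradius 2 (constant along its height) (area = (32/2)·2.000²·sin(360°/32) = 12.49 mm²); the sphere at (2, 15.5) does not reach this height (|z−center|=3.200 > r=3); the r=5 sphere at (4, 6) slices to a regular 32-gon of circumradius 4.208 (√(r²−h²) with h=2.7 from center) (area = (32/2)·4.208²·sin(360°/32) = 55.28 mm²); Taking the first minus the rest: starting from the r=2 cylinder (12.49 mm²), the r=5 sphere at (4, 6) misses the remaining region (no effect) — area = 12.49 mm²; (whole slice rotated 75° about Z — lengths, areas and connectivity unchanged). Overall, the cross-section is a single solid region. Net area = 12.49 mm².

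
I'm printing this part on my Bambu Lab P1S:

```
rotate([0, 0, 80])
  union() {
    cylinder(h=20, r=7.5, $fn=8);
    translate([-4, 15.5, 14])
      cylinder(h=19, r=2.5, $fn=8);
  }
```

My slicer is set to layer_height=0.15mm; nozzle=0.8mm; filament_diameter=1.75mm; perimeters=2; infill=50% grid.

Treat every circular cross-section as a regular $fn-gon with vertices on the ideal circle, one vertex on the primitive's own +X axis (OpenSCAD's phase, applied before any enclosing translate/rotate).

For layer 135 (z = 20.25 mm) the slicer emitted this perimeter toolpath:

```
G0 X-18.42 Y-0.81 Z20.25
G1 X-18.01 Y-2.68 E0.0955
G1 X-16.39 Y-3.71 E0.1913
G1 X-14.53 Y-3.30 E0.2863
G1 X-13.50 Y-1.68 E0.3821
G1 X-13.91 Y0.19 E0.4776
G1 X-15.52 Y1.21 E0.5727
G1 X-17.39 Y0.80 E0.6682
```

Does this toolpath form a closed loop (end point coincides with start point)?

Start point (G0): (-18.42, -0.81). End point (last G1): the path does not return to the start — open.

no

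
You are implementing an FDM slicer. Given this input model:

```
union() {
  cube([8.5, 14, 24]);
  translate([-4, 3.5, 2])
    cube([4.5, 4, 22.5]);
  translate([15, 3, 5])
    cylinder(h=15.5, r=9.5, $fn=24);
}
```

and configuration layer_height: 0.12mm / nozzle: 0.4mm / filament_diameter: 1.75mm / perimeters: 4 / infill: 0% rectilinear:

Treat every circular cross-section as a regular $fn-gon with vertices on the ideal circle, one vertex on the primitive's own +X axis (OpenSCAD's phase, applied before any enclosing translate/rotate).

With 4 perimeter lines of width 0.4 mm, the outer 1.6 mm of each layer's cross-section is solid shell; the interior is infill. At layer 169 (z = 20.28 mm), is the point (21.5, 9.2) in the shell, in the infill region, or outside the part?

At z = 20.28 mm: the 8.5×14 cube contributes its full rectangle; the 4.5×4 cube at (-4, 3.5) contributes its full rectangle; the cylinder at (15, 3): section is a regular 24-gon, circumradius r=9.5; Taking the union: the regions partially overlap (shared area 24.32 mm²), so overlapping operands fuse into one piece — 1 connected region. Overall, the cross-section is a single solid region. The nearest boundary edge runs (21.72, 9.72)→(23.23, 7.75); distance from the point to it = 0.49 mm. The point is inside the cross-section, 0.49 mm from the nearest boundary — within the 1.6 mm shell band (4 × 0.4).

shell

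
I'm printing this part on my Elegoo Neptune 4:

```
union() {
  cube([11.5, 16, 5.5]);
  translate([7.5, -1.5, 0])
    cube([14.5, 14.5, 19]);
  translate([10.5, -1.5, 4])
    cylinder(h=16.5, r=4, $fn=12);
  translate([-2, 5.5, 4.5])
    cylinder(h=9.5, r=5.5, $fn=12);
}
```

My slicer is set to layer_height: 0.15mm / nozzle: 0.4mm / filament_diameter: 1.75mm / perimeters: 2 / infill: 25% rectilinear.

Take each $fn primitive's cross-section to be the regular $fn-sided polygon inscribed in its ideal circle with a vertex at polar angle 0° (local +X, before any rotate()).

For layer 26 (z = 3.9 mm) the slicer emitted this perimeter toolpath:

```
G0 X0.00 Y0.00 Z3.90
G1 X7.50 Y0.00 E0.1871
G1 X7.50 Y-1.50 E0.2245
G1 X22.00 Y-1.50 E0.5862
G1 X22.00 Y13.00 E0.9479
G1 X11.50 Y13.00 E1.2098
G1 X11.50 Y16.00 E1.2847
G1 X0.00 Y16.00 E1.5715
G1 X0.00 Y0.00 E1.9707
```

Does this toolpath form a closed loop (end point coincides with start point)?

Start point (G0): (0.00, 0.00). End point (last G1): the path returns to the start — closed.

yes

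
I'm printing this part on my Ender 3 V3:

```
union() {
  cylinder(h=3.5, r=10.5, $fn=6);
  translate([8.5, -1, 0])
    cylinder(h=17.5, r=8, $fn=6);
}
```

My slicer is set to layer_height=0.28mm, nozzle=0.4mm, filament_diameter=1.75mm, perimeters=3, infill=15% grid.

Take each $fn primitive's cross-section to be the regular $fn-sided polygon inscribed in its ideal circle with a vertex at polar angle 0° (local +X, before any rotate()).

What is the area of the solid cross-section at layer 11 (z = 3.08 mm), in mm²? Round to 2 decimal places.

At z = 3.08 mm: the cylinder: section is a regular 6-gon, circumradius r=10.5 (area = (6/2)·10.500²·sin(360°/6) = 286.44 mm²); the cylinder at (8.5, -1): section is a regular 6-gon, circumradius r=8 (area = (6/2)·8.000²·sin(360°/6) = 166.28 mm²); Combining (union): the regions partially overlap — summed areas 452.71 mm² minus the doubly-counted overlap 82.56 mm² gives 370.15 mm² — area = 370.15 mm². Overall, the cross-section is a single solid region. Net area = 370.15 mm².

370.15 mm²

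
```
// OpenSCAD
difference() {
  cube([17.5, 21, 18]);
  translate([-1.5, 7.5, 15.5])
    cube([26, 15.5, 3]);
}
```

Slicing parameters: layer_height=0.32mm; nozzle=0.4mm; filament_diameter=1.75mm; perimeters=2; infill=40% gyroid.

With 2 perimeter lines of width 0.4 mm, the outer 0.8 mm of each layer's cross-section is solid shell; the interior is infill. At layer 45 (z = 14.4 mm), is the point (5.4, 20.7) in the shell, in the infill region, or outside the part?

At z = 14.4 mm: the 17.5×21 cube contributes its full rectangle; the cube at (-1.5, 7.5) does not reach this height (z outside [15.5, 18.5]); After the difference (first − rest): none of the subtracted shapes is present at this height, so the 17.5×21 cube is unchanged — 1 connected region. Overall, the cross-section is a single solid region. The nearest boundary edge runs (17.50, 21.00)→(0.00, 21.00); distance from the point to it = 0.30 mm. The point is inside the cross-section, 0.30 mm from the nearest boundary — within the 0.8 mm shell band (2 × 0.4).

shell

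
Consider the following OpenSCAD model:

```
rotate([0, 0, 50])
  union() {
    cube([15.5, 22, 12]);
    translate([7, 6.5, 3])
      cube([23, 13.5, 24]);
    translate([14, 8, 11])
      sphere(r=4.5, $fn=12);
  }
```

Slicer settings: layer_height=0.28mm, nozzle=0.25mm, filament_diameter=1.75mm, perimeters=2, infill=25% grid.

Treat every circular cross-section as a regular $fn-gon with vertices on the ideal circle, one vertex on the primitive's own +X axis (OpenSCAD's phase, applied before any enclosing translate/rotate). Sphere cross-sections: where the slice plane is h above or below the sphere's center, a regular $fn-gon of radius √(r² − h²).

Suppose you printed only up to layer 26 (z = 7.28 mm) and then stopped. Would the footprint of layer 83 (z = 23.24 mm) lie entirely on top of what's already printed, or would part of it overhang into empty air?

Compare the two slices. At z = 7.28: the cube is present — its section is the full 15.5×22 rectangle (area 341.00 mm²); the cube at (7, 6.5) is present — its section is the full 23×13.5 rectangle (area 310.50 mm²); the sphere at (14, 8): section is a regular 12-gon, circumradius = √(r²−h²) = √(4.5²−3.72²) = 2.532 (area = (12/2)·2.532²·sin(360°/12) = 19.23 mm²); Taking the union: the regions partially overlap — summed areas 670.73 mm² minus the doubly-counted overlap 133.88 mm² gives 536.86 mm² — area = 536.86 mm²; (rotated 50° about Z; rotation is an isometry so areas/perimeters/island counts are preserved). At z = 23.24: the cube does not reach this height (z outside [0, 12]); the 23×13.5 cube at (7, 6.5) contributes its full rectangle (area 310.50 mm²); the sphere at (14, 8) is not intersected at this z (|z−center|=12.240 > r=4.5); Taking the union: only the 23×13.5 cube at (7, 6.5) is present, so the union is just that shape — area = 310.50 mm²; (whole slice rotated 50° about Z — lengths, areas and connectivity unchanged). Checking containment: the cross-section at z = 23.24 is a subset of the cross-section at z = 7.28.

entirely on top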